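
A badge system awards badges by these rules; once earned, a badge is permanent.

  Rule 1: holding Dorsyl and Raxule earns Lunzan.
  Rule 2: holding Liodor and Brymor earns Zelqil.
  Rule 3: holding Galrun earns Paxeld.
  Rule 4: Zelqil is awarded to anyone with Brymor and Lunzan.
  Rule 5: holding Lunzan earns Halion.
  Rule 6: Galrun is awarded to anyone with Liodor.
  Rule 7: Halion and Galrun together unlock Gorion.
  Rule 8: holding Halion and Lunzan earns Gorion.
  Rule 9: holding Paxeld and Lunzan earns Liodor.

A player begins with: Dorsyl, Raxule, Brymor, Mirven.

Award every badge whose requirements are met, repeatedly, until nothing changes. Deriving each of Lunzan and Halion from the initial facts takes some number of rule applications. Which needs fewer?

Lunzan

Lunzan: With Dorsyl and Raxule, Lunzan is earned (Rule 1). [1 rule application]
Halion: With Dorsyl and Raxule, Lunzan is earned (Rule 1). With Lunzan, Halion is earned (Rule 5). [2 rule applications]
Lunzan needs fewer.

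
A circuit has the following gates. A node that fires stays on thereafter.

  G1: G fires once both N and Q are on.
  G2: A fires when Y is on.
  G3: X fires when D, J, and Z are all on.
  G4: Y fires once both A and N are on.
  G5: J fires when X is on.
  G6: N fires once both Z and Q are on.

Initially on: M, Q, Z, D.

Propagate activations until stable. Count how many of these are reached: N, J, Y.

Z and Q are on, so N fires (G6).
N: reached.
J would need X (G5), but X never turns on.
Y would need A and N (G4), but A never turns on.
Reached: N — 1 of the 3.

1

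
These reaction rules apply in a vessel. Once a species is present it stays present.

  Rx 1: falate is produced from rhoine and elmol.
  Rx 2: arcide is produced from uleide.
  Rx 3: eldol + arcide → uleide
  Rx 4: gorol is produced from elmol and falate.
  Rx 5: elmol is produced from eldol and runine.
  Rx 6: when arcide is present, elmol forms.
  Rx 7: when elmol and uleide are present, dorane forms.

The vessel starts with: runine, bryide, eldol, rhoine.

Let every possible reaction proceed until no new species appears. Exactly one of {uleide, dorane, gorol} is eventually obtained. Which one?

gorol

eldol and runine present → elmol forms (Rx 5).
rhoine and elmol present → falate forms (Rx 1).
elmol and falate present → gorol forms (Rx 4).
uleide would need eldol and arcide (Rx 3), but arcide never forms. dorane would need elmol and uleide (Rx 7), but uleide never forms.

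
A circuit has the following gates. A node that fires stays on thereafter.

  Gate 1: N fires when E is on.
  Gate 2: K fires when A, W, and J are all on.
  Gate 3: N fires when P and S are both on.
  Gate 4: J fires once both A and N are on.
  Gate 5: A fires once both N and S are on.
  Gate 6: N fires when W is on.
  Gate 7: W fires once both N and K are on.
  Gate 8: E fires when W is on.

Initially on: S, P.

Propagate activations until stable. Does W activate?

No

W would need N and K (Gate 7), but K never turns on.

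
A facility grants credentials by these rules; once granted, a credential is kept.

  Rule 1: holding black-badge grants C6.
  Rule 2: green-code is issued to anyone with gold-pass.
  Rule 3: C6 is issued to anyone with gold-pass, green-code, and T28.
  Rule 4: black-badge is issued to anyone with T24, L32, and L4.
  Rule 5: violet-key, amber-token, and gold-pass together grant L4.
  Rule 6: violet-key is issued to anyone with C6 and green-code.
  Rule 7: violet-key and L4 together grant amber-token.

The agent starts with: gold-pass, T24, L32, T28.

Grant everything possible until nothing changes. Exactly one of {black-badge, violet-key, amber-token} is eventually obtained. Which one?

violet-key

Holding gold-pass grants green-code (Rule 2).
Holding gold-pass, green-code, and T28 grants C6 (Rule 3).
Holding C6 and green-code grants violet-key (Rule 6).
black-badge would need T24, L32, and L4 (Rule 4), but L4 is never granted. amber-token would need violet-key and L4 (Rule 7), but L4 is never granted.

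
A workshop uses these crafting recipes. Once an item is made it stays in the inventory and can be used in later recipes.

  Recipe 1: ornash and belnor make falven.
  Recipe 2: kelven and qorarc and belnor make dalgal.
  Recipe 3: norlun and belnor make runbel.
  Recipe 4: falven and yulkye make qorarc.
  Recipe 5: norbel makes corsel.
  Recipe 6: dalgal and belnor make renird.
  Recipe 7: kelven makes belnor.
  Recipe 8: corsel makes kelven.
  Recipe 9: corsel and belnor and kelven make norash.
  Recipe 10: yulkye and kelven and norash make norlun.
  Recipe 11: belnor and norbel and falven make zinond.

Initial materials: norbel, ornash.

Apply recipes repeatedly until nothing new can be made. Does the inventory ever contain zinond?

Yes

norbel → corsel (Recipe 5).
corsel → kelven (Recipe 8).
kelven → belnor (Recipe 7).
ornash and belnor → falven (Recipe 1).
belnor and norbel and falven → zinond (Recipe 11).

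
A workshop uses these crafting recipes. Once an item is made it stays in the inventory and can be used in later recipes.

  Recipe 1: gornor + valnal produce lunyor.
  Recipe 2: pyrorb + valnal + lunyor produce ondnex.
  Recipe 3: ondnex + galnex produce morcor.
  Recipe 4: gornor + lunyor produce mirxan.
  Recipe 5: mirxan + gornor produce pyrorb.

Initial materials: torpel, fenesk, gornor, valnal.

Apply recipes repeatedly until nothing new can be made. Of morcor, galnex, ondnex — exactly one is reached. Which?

Using Recipe 1, gornor and valnal make lunyor.
Using Recipe 4, gornor and lunyor make mirxan.
mirxan + gornor → pyrorb (Recipe 5).
Using Recipe 2, pyrorb, valnal, and lunyor make ondnex.
morcor would need ondnex and galnex (Recipe 3), but galnex is never obtained. No rule produces galnex, and it is not given.

ondnex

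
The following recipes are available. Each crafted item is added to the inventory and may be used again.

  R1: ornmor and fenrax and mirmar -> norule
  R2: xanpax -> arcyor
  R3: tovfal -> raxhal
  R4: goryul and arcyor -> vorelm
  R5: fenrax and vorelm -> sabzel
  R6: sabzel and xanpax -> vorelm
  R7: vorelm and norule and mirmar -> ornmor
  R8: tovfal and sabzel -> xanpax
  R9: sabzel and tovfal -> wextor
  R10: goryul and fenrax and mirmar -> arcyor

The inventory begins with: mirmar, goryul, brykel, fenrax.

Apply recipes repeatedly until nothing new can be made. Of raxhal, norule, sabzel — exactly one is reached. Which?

sabzel

goryul and fenrax and mirmar -> arcyor (R10).
goryul and arcyor -> vorelm (R4).
Using R5, fenrax and vorelm make sabzel.
norule would need ornmor, fenrax, and mirmar (R1), but ornmor is never obtained. raxhal would need tovfal (R3), but tovfal is never obtained.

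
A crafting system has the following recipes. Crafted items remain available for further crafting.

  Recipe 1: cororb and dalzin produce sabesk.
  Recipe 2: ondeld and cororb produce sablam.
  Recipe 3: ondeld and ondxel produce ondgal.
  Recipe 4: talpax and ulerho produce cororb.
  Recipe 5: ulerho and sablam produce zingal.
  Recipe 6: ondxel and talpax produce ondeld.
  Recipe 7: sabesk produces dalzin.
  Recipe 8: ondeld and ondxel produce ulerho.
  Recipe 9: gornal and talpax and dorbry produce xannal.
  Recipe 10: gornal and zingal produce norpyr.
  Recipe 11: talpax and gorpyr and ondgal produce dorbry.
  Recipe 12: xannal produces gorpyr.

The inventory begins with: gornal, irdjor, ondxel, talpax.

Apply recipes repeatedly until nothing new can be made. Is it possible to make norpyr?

ondxel and talpax → ondeld (Recipe 6).
ondeld and ondxel → ulerho (Recipe 8).
Using Recipe 4, talpax and ulerho make cororb.
ondeld and cororb → sablam (Recipe 2).
ulerho and sablam → zingal (Recipe 5).
gornal and zingal → norpyr (Recipe 10).

Yes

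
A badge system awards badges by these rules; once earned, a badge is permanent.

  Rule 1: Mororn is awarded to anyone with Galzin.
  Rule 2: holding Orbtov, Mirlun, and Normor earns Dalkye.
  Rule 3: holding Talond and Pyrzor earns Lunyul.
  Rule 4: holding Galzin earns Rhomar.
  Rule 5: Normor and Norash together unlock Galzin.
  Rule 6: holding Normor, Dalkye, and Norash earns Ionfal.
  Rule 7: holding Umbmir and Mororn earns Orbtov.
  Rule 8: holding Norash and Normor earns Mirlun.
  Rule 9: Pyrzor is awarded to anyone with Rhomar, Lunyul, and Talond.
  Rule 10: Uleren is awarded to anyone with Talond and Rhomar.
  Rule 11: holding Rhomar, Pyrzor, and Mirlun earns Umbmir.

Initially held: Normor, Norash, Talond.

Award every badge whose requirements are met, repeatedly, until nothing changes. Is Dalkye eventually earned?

No

Dalkye would need Orbtov, Mirlun, and Normor (Rule 2), but Orbtov is never earned.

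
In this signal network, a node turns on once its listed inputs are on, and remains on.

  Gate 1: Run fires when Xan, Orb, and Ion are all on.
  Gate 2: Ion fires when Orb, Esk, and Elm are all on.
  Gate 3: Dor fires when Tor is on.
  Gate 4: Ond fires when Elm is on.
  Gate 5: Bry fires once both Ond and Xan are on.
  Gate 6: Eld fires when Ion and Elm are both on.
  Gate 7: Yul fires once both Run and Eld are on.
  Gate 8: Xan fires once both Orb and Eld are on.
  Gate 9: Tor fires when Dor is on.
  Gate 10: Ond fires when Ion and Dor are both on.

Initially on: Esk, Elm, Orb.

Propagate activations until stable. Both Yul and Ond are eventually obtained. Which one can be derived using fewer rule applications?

Ond

Ond: Elm is on, so Ond fires (Gate 4). [1 rule application]
Yul: Orb, Esk, and Elm are on, so Ion fires (Gate 2). Gate 6: Ion and Elm on → Eld on. Gate 8: Orb and Eld on → Xan on. Gate 1: Xan, Orb, and Ion on → Run on. Gate 7: Run and Eld on → Yul on. [5 rule applications]
Ond needs fewer.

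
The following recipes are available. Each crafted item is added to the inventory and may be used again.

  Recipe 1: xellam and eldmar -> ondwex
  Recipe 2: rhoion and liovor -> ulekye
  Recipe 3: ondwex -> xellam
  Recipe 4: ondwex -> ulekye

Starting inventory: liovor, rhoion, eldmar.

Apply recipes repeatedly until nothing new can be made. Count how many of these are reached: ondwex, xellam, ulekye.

1

Using Recipe 2, rhoion and liovor make ulekye.
ondwex would need xellam and eldmar (Recipe 1), but xellam is never obtained.
xellam would need ondwex (Recipe 3), but ondwex is never obtained.
ulekye: reached.
Reached: ulekye — 1 of the 3.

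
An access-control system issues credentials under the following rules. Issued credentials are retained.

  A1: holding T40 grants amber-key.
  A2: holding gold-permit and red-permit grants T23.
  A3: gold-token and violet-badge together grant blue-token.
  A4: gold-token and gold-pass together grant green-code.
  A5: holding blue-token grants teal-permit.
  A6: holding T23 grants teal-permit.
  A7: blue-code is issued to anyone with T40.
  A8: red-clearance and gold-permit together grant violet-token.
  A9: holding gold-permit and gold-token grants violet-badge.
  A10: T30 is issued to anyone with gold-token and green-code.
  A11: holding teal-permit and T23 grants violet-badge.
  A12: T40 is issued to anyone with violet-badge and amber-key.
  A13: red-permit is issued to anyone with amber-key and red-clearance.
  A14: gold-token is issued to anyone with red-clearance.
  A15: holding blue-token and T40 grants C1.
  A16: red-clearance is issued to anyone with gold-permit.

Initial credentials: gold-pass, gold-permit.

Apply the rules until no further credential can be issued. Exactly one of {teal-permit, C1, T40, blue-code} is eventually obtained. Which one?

Holding gold-permit grants red-clearance (A16).
Holding red-clearance grants gold-token (A14).
Holding gold-permit and gold-token grants violet-badge (A9).
Holding gold-token and violet-badge grants blue-token (A3).
Holding blue-token grants teal-permit (A5).
blue-code would need T40 (A7), but T40 is never granted. T40 would need violet-badge and amber-key (A12), but amber-key is never granted. C1 would need blue-token and T40 (A15), but T40 is never granted.

teal-permit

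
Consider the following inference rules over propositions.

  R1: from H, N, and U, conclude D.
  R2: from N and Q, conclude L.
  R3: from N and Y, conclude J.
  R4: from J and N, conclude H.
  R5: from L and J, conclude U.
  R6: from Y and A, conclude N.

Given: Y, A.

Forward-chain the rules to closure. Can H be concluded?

Y and A hold, so N follows (R6).
From N and Y, R3 gives J.
J and N hold, so H follows (R4).

Yes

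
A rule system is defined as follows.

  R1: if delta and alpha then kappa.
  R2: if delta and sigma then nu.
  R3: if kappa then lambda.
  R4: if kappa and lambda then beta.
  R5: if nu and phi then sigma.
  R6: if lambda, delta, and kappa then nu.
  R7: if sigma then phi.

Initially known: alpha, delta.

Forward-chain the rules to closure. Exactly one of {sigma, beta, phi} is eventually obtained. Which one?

delta and alpha hold, so kappa follows (R1).
From kappa, R3 gives lambda.
kappa and lambda hold, so beta follows (R4).
phi would need sigma (R7), but sigma is never established. sigma would need nu and phi (R5), but phi is never established.

beta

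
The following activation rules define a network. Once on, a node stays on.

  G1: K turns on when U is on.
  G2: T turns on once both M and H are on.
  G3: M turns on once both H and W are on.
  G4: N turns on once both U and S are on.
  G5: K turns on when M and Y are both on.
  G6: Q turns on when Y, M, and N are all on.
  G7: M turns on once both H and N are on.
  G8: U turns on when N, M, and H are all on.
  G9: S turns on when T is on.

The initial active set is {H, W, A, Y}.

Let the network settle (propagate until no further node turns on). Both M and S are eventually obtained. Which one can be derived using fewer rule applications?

M

M: H and W are on, so M turns on (G3). [1 rule application]
S: H and W are on, so M turns on (G3). G2: M and H on → T on. T is on, so S turns on (G9). [3 rule applications]
M needs fewer.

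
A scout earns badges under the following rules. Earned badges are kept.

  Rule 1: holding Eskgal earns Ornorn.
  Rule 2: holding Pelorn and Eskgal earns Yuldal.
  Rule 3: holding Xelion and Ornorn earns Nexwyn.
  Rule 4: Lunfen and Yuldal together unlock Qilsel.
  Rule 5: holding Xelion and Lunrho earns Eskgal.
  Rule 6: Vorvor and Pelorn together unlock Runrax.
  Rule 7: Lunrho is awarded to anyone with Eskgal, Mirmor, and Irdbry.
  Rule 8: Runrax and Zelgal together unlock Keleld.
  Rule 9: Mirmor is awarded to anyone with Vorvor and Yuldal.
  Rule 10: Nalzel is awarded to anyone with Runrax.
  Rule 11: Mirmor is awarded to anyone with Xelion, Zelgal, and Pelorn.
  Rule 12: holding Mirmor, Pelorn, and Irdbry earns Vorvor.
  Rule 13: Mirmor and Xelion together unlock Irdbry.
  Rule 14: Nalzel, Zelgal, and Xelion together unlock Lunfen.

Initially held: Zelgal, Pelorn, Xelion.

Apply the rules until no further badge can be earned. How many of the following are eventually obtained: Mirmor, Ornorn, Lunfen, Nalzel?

With Xelion, Zelgal, and Pelorn, Mirmor is earned (Rule 11).
With Mirmor and Xelion, Irdbry is earned (Rule 13).
With Mirmor, Pelorn, and Irdbry, Vorvor is earned (Rule 12).
With Vorvor and Pelorn, Runrax is earned (Rule 6).
With Runrax, Nalzel is earned (Rule 10).
With Nalzel, Zelgal, and Xelion, Lunfen is earned (Rule 14).
Mirmor: reached.
Ornorn would need Eskgal (Rule 1), but Eskgal is never earned.
Lunfen: reached.
Nalzel: reached.
Reached: Mirmor, Lunfen, and Nalzel — 3 of the 4.

3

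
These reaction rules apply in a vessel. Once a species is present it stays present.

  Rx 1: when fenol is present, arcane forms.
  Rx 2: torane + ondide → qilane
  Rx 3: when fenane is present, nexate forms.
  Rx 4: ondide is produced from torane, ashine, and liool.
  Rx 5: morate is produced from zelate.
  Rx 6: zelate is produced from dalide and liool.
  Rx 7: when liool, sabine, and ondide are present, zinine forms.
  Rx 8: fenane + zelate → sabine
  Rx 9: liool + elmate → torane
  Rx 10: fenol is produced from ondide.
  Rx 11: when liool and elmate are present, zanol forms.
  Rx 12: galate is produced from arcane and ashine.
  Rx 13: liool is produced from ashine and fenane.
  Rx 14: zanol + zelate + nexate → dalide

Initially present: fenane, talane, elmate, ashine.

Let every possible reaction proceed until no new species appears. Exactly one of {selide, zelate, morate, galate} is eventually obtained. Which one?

galate

ashine and fenane present → liool forms (Rx 13).
liool and elmate present → torane forms (Rx 9).
torane, ashine, and liool present → ondide forms (Rx 4).
ondide present → fenol forms (Rx 10).
fenol present → arcane forms (Rx 1).
arcane and ashine present → galate forms (Rx 12).
morate would need zelate (Rx 5), but zelate never forms. No rule produces selide, and it is not given. zelate would need dalide and liool (Rx 6), but dalide never forms.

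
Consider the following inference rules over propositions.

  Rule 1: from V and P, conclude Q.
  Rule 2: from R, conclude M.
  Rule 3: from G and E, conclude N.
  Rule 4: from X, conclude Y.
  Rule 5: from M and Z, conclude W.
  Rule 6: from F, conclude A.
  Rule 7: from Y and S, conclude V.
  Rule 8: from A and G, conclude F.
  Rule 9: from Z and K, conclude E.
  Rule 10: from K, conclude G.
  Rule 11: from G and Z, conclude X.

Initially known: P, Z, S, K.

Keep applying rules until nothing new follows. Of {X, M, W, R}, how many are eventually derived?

1

From K, Rule 10 gives G.
From G and Z, Rule 11 gives X.
X: reached.
M would need R (Rule 2), but R is never established.
W would need M and Z (Rule 5), but M is never established.
No rule produces R, and it is not given.
Reached: X — 1 of the 4.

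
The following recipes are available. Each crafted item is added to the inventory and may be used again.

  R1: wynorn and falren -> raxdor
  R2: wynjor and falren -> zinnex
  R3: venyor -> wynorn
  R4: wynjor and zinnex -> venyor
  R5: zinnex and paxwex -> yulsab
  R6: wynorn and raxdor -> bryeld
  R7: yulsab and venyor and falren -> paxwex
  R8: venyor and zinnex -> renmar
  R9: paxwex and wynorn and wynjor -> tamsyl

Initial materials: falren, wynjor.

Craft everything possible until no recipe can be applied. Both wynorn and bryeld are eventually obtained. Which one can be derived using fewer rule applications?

wynorn: wynjor and falren -> zinnex (R2). Using R4, wynjor and zinnex make venyor. Using R3, venyor makes wynorn. [3 rule applications]
bryeld: wynjor and falren -> zinnex (R2). Using R4, wynjor and zinnex make venyor. Using R3, venyor makes wynorn. Using R1, wynorn and falren make raxdor. Using R6, wynorn and raxdor make bryeld. [5 rule applications]
wynorn needs fewer.

wynorn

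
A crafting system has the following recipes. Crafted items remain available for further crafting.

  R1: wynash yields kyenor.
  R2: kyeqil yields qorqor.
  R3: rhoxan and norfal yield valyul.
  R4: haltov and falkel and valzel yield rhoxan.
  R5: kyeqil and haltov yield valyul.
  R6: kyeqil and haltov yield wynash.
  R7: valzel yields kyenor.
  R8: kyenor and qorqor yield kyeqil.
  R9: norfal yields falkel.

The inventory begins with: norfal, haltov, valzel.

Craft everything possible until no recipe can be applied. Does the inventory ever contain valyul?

norfal → falkel (R9).
haltov and falkel and valzel → rhoxan (R4).
Using R3, rhoxan and norfal make valyul.

Yes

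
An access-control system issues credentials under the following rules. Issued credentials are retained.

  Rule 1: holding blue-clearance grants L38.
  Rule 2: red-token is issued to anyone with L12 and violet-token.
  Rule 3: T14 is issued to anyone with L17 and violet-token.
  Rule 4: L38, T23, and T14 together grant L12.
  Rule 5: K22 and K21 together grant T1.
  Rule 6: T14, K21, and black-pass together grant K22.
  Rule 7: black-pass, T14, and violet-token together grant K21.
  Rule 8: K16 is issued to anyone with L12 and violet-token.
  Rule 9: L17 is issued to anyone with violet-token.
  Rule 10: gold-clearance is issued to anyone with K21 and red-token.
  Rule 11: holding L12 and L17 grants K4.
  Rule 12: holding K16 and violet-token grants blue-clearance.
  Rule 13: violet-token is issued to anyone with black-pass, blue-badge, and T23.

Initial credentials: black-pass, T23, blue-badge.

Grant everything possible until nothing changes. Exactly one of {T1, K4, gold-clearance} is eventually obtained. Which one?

T1

Holding black-pass, blue-badge, and T23 grants violet-token (Rule 13).
Holding violet-token grants L17 (Rule 9).
Holding L17 and violet-token grants T14 (Rule 3).
Holding black-pass, T14, and violet-token grants K21 (Rule 7).
Holding T14, K21, and black-pass grants K22 (Rule 6).
Holding K22 and K21 grants T1 (Rule 5).
K4 would need L12 and L17 (Rule 11), but L12 is never granted. gold-clearance would need K21 and red-token (Rule 10), but red-token is never granted.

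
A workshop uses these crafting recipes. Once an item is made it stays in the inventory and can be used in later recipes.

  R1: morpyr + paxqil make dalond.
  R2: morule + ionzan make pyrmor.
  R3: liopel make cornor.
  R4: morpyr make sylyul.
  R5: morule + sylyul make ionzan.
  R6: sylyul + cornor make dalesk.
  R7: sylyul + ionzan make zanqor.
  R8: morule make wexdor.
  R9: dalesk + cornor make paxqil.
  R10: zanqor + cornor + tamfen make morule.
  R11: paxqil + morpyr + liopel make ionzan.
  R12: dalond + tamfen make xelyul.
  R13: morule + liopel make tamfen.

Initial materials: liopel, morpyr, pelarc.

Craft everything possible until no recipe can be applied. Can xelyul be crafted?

No

xelyul would need dalond and tamfen (R12), but tamfen is never obtained.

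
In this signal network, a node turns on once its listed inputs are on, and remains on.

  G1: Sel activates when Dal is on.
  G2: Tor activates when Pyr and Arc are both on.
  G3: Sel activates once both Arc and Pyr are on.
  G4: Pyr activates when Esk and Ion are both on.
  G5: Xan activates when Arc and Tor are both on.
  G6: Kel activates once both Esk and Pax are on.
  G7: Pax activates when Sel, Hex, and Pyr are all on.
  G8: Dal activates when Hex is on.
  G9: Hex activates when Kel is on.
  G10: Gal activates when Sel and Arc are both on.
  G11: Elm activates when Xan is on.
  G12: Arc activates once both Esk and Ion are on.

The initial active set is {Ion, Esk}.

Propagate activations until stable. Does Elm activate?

G12: Esk and Ion on → Arc on.
Esk and Ion are on, so Pyr activates (G4).
Pyr and Arc are on, so Tor activates (G2).
Arc and Tor are on, so Xan activates (G5).
Xan is on, so Elm activates (G11).

Yes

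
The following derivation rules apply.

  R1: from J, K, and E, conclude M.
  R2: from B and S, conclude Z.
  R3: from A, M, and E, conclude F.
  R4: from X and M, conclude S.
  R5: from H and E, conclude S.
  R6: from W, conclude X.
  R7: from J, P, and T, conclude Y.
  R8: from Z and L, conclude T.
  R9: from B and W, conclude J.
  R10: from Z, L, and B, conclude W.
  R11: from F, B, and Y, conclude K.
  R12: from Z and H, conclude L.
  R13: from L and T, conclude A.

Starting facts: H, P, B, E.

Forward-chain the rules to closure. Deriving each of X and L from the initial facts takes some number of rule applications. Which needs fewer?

L

L: H and E hold, so S follows (R5). B and S hold, so Z follows (R2). Z and H hold, so L follows (R12). [3 rule applications]
X: H and E hold, so S follows (R5). From B and S, R2 gives Z. Z and H hold, so L follows (R12). Z, L, and B hold, so W follows (R10). W holds, so X follows (R6). [5 rule applications]
L needs fewer.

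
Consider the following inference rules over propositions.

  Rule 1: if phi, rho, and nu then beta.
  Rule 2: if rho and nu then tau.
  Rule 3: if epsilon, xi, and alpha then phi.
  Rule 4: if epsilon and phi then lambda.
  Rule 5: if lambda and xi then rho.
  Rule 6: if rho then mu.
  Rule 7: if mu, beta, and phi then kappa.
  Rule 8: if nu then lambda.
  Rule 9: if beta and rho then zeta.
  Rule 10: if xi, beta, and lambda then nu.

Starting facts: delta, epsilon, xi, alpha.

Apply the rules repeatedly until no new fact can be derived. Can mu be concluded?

epsilon, xi, and alpha hold, so phi follows (Rule 3).
epsilon and phi hold, so lambda follows (Rule 4).
From lambda and xi, Rule 5 gives rho.
From rho, Rule 6 gives mu.

Yes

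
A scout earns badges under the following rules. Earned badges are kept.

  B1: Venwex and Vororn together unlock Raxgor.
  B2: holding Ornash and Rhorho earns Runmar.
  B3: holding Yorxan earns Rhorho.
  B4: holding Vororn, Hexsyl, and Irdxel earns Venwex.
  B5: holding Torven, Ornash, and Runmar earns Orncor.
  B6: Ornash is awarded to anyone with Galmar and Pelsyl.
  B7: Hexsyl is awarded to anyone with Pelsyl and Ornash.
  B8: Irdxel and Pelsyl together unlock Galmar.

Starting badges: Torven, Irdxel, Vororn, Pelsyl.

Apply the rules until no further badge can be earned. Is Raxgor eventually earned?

With Irdxel and Pelsyl, Galmar is earned (B8).
With Galmar and Pelsyl, Ornash is earned (B6).
With Pelsyl and Ornash, Hexsyl is earned (B7).
With Vororn, Hexsyl, and Irdxel, Venwex is earned (B4).
With Venwex and Vororn, Raxgor is earned (B1).

Yes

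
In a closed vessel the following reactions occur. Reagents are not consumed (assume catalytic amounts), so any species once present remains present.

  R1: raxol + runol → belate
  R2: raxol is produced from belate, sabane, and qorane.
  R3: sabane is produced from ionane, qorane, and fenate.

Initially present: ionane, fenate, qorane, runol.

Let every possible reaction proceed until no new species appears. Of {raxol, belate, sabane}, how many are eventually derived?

1

ionane, qorane, and fenate present → sabane forms (R3).
raxol would need belate, sabane, and qorane (R2), but belate never forms.
belate would need raxol and runol (R1), but raxol never forms.
sabane: reached.
Reached: sabane — 1 of the 3.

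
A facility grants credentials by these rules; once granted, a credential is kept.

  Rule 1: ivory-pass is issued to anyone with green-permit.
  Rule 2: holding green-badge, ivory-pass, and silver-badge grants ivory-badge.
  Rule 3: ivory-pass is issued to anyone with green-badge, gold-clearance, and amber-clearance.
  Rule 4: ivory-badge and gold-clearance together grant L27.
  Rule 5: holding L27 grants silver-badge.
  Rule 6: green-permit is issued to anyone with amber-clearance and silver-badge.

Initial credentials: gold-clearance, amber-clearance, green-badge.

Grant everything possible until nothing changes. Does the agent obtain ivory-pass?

Yes

Holding green-badge, gold-clearance, and amber-clearance grants ivory-pass (Rule 3).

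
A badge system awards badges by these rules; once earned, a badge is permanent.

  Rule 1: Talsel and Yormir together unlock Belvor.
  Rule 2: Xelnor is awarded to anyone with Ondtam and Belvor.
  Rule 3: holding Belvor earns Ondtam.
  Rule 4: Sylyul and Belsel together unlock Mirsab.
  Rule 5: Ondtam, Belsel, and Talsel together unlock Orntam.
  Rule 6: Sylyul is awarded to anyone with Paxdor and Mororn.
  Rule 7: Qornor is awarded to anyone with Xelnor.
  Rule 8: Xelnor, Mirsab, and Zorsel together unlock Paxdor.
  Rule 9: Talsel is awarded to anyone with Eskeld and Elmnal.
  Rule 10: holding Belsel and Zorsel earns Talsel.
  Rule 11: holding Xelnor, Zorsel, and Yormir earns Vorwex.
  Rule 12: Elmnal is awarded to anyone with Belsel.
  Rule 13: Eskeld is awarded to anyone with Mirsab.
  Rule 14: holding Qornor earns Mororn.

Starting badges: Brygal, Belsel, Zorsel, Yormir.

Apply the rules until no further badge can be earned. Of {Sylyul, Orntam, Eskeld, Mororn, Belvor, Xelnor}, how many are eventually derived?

4

With Belsel and Zorsel, Talsel is earned (Rule 10).
With Talsel and Yormir, Belvor is earned (Rule 1).
With Belvor, Ondtam is earned (Rule 3).
With Ondtam, Belsel, and Talsel, Orntam is earned (Rule 5).
With Ondtam and Belvor, Xelnor is earned (Rule 2).
With Xelnor, Qornor is earned (Rule 7).
With Qornor, Mororn is earned (Rule 14).
Sylyul would need Paxdor and Mororn (Rule 6), but Paxdor is never earned.
Orntam: reached.
Eskeld would need Mirsab (Rule 13), but Mirsab is never earned.
Mororn: reached.
Belvor: reached.
Xelnor: reached.
Reached: Orntam, Mororn, Belvor, and Xelnor — 4 of the 6.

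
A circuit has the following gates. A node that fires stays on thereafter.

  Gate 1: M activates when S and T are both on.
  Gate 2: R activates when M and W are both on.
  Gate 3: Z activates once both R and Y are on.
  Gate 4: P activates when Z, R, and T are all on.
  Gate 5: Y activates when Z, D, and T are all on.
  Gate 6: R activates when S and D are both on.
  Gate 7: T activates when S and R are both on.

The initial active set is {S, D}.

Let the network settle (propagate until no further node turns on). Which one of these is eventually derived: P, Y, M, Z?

M

Gate 6: S and D on → R on.
S and R are on, so T activates (Gate 7).
Gate 1: S and T on → M on.
Z would need R and Y (Gate 3), but Y never turns on. P would need Z, R, and T (Gate 4), but Z never turns on. Y would need Z, D, and T (Gate 5), but Z never turns on.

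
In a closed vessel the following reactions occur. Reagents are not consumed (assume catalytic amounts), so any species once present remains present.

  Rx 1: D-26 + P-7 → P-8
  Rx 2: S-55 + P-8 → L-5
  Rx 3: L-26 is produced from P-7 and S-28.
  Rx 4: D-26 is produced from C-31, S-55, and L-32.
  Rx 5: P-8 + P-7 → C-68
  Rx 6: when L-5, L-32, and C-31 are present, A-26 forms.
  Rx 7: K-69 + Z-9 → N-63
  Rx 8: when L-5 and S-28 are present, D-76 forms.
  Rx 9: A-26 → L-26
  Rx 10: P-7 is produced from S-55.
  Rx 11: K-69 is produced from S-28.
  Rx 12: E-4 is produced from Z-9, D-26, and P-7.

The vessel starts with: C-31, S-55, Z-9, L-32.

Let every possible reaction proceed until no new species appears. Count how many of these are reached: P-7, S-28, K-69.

1

S-55 present → P-7 forms (Rx 10).
P-7: reached.
No rule produces S-28, and it is not given.
K-69 would need S-28 (Rx 11), but S-28 never forms.
Reached: P-7 — 1 of the 3.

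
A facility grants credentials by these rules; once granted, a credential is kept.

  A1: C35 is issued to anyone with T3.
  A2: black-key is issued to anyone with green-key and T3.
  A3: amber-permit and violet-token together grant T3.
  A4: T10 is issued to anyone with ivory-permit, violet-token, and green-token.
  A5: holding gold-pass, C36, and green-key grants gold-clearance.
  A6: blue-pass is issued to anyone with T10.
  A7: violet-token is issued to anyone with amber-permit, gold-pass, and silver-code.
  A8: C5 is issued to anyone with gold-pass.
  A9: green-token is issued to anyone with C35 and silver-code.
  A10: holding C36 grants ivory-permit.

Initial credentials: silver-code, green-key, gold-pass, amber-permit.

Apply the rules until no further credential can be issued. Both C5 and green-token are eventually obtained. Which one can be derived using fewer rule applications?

C5

C5: Holding gold-pass grants C5 (A8). [1 rule application]
green-token: Holding amber-permit, gold-pass, and silver-code grants violet-token (A7). Holding amber-permit and violet-token grants T3 (A3). Holding T3 grants C35 (A1). Holding C35 and silver-code grants green-token (A9). [4 rule applications]
C5 needs fewer.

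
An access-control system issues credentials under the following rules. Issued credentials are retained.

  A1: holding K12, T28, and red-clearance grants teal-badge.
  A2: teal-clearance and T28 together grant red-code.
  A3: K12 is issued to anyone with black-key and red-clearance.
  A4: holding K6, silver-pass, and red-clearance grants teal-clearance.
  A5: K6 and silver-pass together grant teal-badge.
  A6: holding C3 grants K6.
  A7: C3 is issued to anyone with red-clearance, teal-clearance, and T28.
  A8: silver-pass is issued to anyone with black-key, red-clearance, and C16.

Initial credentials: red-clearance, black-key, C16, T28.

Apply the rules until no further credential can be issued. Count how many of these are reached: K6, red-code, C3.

0

K6 would need C3 (A6), but C3 is never granted.
red-code would need teal-clearance and T28 (A2), but teal-clearance is never granted.
C3 would need red-clearance, teal-clearance, and T28 (A7), but teal-clearance is never granted.
None of the 3 are reached.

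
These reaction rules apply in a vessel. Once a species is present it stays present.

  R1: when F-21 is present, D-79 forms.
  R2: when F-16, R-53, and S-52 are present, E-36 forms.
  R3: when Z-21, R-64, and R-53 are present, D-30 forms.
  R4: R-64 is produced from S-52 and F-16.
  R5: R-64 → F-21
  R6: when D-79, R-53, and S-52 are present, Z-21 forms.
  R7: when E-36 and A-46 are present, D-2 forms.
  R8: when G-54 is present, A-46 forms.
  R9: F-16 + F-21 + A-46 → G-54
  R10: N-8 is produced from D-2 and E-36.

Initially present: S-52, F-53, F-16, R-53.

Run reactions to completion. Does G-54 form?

G-54 would need F-16, F-21, and A-46 (R9), but A-46 never forms.

No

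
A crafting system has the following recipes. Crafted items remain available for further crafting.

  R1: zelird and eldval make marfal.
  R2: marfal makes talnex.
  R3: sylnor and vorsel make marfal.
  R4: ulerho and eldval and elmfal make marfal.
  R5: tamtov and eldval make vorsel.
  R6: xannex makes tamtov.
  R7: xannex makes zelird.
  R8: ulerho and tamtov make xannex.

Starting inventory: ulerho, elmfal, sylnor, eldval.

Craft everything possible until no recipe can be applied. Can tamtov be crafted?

tamtov would need xannex (R6), but xannex is never obtained.

No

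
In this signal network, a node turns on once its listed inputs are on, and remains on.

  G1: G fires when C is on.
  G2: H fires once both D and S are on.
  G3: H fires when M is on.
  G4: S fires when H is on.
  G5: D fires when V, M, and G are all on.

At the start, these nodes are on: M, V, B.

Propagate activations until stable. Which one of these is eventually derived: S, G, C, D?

M is on, so H fires (G3).
G4: H on → S on.
No rule produces C, and it is not given. D would need V, M, and G (G5), but G never turns on. G would need C (G1), but C never turns on.

S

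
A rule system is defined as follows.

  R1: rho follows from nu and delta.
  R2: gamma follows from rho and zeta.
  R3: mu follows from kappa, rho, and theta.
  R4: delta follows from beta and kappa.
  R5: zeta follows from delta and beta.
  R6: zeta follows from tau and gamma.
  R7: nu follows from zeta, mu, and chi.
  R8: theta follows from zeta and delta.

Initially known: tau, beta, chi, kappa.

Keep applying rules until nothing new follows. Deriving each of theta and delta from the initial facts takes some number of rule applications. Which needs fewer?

delta

delta: From beta and kappa, R4 gives delta. [1 rule application]
theta: From beta and kappa, R4 gives delta. From delta and beta, R5 gives zeta. From zeta and delta, R8 gives theta. [3 rule applications]
delta needs fewer.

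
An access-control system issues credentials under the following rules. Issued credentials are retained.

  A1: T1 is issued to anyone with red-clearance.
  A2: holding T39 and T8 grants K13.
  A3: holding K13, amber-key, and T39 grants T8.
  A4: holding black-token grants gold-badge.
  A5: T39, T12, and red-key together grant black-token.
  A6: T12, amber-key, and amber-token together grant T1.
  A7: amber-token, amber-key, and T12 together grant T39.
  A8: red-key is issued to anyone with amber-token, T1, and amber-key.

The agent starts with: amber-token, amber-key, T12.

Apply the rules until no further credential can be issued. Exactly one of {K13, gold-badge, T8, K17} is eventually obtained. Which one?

gold-badge

Holding T12, amber-key, and amber-token grants T1 (A6).
Holding amber-token, amber-key, and T12 grants T39 (A7).
Holding amber-token, T1, and amber-key grants red-key (A8).
Holding T39, T12, and red-key grants black-token (A5).
Holding black-token grants gold-badge (A4).
No rule produces K17, and it is not given. K13 would need T39 and T8 (A2), but T8 is never granted. T8 would need K13, amber-key, and T39 (A3), but K13 is never granted.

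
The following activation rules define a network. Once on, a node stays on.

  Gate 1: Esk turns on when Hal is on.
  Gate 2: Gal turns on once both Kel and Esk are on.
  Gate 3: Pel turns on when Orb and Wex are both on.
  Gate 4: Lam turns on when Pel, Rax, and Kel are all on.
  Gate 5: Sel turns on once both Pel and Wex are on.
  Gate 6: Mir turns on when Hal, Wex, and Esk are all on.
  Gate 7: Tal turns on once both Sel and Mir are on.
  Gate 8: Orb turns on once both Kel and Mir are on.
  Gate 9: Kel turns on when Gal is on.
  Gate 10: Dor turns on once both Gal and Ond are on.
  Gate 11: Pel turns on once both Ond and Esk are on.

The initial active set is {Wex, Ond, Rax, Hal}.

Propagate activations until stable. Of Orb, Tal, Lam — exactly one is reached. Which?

Tal

Hal is on, so Esk turns on (Gate 1).
Hal, Wex, and Esk are on, so Mir turns on (Gate 6).
Ond and Esk are on, so Pel turns on (Gate 11).
Gate 5: Pel and Wex on → Sel on.
Gate 7: Sel and Mir on → Tal on.
Orb would need Kel and Mir (Gate 8), but Kel never turns on. Lam would need Pel, Rax, and Kel (Gate 4), but Kel never turns on.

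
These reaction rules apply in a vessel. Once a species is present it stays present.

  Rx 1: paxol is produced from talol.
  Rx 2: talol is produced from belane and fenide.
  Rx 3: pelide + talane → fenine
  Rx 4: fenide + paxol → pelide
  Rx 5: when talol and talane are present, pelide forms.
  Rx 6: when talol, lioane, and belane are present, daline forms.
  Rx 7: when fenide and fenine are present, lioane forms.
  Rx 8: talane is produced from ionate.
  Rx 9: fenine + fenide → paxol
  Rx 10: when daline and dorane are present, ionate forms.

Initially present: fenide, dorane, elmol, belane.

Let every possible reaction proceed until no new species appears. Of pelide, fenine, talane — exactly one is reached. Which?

belane and fenide present → talol forms (Rx 2).
talol present → paxol forms (Rx 1).
fenide and paxol present → pelide forms (Rx 4).
talane would need ionate (Rx 8), but ionate never forms. fenine would need pelide and talane (Rx 3), but talane never forms.

pelide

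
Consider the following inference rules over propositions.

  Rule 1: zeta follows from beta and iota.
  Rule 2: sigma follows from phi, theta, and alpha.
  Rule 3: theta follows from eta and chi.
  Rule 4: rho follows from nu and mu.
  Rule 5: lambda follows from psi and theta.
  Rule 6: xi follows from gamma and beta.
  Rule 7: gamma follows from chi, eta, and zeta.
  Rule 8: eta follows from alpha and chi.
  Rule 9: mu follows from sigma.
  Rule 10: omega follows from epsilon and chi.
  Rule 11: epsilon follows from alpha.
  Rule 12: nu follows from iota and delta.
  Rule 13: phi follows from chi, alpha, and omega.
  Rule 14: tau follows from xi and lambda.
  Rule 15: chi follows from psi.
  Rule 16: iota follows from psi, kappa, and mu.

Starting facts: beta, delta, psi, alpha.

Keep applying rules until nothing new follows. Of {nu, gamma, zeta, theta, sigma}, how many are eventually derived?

From psi, Rule 15 gives chi.
From alpha, Rule 11 gives epsilon.
epsilon and chi hold, so omega follows (Rule 10).
From alpha and chi, Rule 8 gives eta.
eta and chi hold, so theta follows (Rule 3).
From chi, alpha, and omega, Rule 13 gives phi.
phi, theta, and alpha hold, so sigma follows (Rule 2).
nu would need iota and delta (Rule 12), but iota is never established.
gamma would need chi, eta, and zeta (Rule 7), but zeta is never established.
zeta would need beta and iota (Rule 1), but iota is never established.
theta: reached.
sigma: reached.
Reached: theta and sigma — 2 of the 5.

2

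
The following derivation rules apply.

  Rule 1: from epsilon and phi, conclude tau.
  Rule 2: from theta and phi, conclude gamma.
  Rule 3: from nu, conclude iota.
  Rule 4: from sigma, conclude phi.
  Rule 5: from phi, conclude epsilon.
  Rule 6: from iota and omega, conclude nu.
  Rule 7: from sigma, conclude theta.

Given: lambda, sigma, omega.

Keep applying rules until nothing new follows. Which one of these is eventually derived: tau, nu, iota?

From sigma, Rule 4 gives phi.
From phi, Rule 5 gives epsilon.
From epsilon and phi, Rule 1 gives tau.
nu would need iota and omega (Rule 6), but iota is never established. iota would need nu (Rule 3), but nu is never established.

tau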